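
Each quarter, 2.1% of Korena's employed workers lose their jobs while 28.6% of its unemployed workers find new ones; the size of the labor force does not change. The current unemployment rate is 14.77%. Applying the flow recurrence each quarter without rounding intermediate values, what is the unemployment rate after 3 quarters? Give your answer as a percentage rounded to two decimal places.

With a fixed labor force, u_{t+1} = u_t + s·(1−u_t) − f·u_t = u_t·(1−s−f) + s.
Here 1−s−f = 0.693 and s = 0.021.
u_1 = 0.147700 × 0.693 + 0.021 = 0.123356.
u_2 = 0.123356 × 0.693 + 0.021 = 0.106486.
u_3 = 0.106486 × 0.693 + 0.021 = 0.094795.

Unemployment rate after three quarters ≈ 9.48%.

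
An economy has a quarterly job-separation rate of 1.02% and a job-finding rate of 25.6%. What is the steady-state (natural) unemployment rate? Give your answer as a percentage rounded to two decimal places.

At steady state the flows balance: s·E = f·U, so U/(E+U) = s/(s+f).
u* = 1.02 / (1.02 + 25.6) = 1.02 / 26.62 = 3.83%.

Steady-state unemployment rate ≈ 3.83%.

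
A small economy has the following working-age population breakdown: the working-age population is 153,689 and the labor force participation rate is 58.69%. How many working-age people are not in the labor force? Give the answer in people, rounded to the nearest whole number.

Share not in the labor force = 1 − 0.5869 = 0.4131.
Not in labor force = 0.4131 × 153,689 ≈ 63,489.

About 63,489 are not in the labor force.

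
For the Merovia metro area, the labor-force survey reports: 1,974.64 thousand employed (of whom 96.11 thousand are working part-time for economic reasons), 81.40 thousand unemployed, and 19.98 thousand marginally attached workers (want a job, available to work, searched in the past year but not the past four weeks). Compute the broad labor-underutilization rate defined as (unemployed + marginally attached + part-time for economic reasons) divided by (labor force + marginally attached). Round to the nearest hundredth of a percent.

Labor force = 1,974.64 + 81.40 = 2,056.04 thousand.
Numerator = 81.40 + 19.98 + 96.11 = 197.49 thousand.
Denominator = 2,056.04 + 19.98 = 2,076.02 thousand.
Broad rate = 197.49 / 2,076.02 = 9.51%.

Broad underutilization rate ≈ 9.51%.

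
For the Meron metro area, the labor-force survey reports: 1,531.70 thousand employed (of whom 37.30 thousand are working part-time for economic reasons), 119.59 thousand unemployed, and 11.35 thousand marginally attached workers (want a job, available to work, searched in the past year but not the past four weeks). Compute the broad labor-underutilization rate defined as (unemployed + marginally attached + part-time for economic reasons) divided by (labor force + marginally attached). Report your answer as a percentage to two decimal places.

Broad underutilization rate ≈ 10.12%.

Labor force = 1,531.70 + 119.59 = 1,651.29 thousand.
Numerator = 119.59 + 11.35 + 37.30 = 168.24 thousand.
Denominator = 1,651.29 + 11.35 = 1,662.64 thousand.
Broad rate = 168.24 / 1,662.64 = 10.12%.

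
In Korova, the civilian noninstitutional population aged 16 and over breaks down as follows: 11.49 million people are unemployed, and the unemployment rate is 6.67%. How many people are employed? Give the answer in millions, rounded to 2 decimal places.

About 160.77 million are employed.

Labor force = U / u = 11.49 / 0.0667 ≈ 172.26 million.
Employed = labor force − unemployed = 172.26 − 11.49 = 160.77 million.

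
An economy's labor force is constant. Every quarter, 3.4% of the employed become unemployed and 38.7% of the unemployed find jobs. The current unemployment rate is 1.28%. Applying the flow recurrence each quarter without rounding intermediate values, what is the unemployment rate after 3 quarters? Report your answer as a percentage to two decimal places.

Unemployment rate after three quarters ≈ 6.76%.

With a fixed labor force, u_{t+1} = u_t + s·(1−u_t) − f·u_t = u_t·(1−s−f) + s.
Here 1−s−f = 0.579 and s = 0.034.
u_1 = 0.012800 × 0.579 + 0.034 = 0.041411.
u_2 = 0.041411 × 0.579 + 0.034 = 0.057977.
u_3 = 0.057977 × 0.579 + 0.034 = 0.067569.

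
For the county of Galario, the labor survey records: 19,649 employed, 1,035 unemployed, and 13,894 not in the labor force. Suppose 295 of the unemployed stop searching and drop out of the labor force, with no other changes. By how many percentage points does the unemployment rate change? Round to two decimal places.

The unemployment rate changes by −1.37 percentage points.

Initially, labor force = 19,649 + 1,035 = 20,684, so u = 1,035/20,684 = 5.00%.
After the change, unemployed and labor force both fall by 295 → E = 19,649, U = 740, labor force = 20,389.
New unemployment rate = 740 / 20,389 = 3.63%.
Change = 3.63% − 5.00% = −1.37 percentage points.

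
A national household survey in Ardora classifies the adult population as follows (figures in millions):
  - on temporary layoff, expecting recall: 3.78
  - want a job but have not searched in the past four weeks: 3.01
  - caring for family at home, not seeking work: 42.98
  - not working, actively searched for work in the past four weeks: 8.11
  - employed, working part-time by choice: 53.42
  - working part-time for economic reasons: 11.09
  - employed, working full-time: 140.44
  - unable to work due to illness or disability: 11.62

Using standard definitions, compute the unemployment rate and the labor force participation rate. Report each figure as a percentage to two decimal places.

Unemployment rate ≈ 5.48%; labor force participation rate ≈ 79.01%.

Employed = 53.42 + 11.09 + 140.44 = 204.95 million (anyone who worked, including part-time for economic reasons, counts as employed).
Unemployed = 3.78 + 8.11 = 11.89 million (jobless and actively searching, or on temporary layoff).
Labor force = 204.95 + 11.89 = 216.84 million.
Not in labor force = 3.01 + 42.98 + 11.62 = 57.61 million (those not working and not actively searching are outside the labor force — including those who want a job but have given up searching).
Civilian working-age population = 216.84 + 57.61 = 274.45 million.
Unemployment rate = 11.89 / 216.84 = 5.48%.
Labor force participation rate = 216.84 / 274.45 = 79.01%.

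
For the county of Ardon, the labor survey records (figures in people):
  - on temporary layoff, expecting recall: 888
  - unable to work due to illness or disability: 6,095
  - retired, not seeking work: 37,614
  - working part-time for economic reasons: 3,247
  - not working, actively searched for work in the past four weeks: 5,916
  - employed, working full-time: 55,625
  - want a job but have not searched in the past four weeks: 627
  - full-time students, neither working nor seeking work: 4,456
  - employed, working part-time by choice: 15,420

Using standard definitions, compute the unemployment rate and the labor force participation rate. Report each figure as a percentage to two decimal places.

Employed = 3,247 + 55,625 + 15,420 = 74,292 (anyone who worked, including part-time for economic reasons, counts as employed).
Unemployed = 888 + 5,916 = 6,804 (jobless and actively searching, or on temporary layoff).
Labor force = 74,292 + 6,804 = 81,096.
Not in labor force = 6,095 + 37,614 + 627 + 4,456 = 48,792 (those not working and not actively searching are outside the labor force — including those who want a job but have given up searching).
Civilian working-age population = 81,096 + 48,792 = 129,888.
Unemployment rate = 6,804 / 81,096 = 8.39%.
Labor force participation rate = 81,096 / 129,888 = 62.44%.

Unemployment rate ≈ 8.39%; labor force participation rate ≈ 62.44%.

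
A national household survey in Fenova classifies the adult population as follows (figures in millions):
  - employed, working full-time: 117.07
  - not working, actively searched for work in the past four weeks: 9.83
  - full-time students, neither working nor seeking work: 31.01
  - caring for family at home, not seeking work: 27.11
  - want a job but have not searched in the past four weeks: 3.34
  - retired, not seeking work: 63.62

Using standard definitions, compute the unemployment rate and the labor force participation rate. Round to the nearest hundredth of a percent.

Employed = 117.07 million.
Unemployed = 9.83 million.
Labor force = 117.07 + 9.83 = 126.90 million.
Not in labor force = 31.01 + 27.11 + 3.34 + 63.62 = 125.08 million (those not working and not actively searching are outside the labor force — including those who want a job but have given up searching).
Civilian working-age population = 126.90 + 125.08 = 251.98 million.
Unemployment rate = 9.83 / 126.90 = 7.75%.
Labor force participation rate = 126.90 / 251.98 = 50.36%.

Unemployment rate ≈ 7.75%; labor force participation rate ≈ 50.36%.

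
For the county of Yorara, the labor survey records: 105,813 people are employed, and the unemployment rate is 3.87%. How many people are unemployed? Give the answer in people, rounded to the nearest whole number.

Let U be the number unemployed. The labor force is E + U, and U/(E+U) = 0.0387.
So U = 0.0387 × 105,813 / (1 − 0.0387) = 4094.96 / 0.9613 ≈ 4,260.

About 4,260 are unemployed.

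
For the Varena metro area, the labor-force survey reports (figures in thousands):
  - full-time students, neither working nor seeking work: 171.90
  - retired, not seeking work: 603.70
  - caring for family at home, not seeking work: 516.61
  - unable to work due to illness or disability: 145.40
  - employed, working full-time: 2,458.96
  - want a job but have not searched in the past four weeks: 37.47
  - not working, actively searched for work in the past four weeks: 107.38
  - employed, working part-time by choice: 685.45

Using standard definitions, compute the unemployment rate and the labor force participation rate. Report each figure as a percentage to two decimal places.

Unemployment rate ≈ 3.30%; labor force participation rate ≈ 68.79%.

Employed = 2,458.96 + 685.45 = 3,144.41 thousand.
Unemployed = 107.38 thousand.
Labor force = 3,144.41 + 107.38 = 3,251.79 thousand.
Not in labor force = 171.90 + 603.70 + 516.61 + 145.40 + 37.47 = 1,475.08 thousand (those not working and not actively searching are outside the labor force — including those who want a job but have given up searching).
Civilian working-age population = 3,251.79 + 1,475.08 = 4,726.87 thousand.
Unemployment rate = 107.38 / 3,251.79 = 3.30%.
Labor force participation rate = 3,251.79 / 4,726.87 = 68.79%.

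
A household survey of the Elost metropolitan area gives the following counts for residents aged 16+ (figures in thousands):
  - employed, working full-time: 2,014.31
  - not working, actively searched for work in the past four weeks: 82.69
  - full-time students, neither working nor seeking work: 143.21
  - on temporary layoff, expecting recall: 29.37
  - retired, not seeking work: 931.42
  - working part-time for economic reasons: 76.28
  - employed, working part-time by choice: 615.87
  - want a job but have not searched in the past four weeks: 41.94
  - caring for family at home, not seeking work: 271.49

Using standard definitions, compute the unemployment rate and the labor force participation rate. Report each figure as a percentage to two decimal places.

Unemployment rate ≈ 3.98%; labor force participation rate ≈ 67.00%.

Employed = 2,014.31 + 76.28 + 615.87 = 2,706.46 thousand (anyone who worked, including part-time for economic reasons, counts as employed).
Unemployed = 82.69 + 29.37 = 112.06 thousand (jobless and actively searching, or on temporary layoff).
Labor force = 2,706.46 + 112.06 = 2,818.52 thousand.
Not in labor force = 143.21 + 931.42 + 41.94 + 271.49 = 1,388.06 thousand (those not working and not actively searching are outside the labor force — including those who want a job but have given up searching).
Civilian working-age population = 2,818.52 + 1,388.06 = 4,206.58 thousand.
Unemployment rate = 112.06 / 2,818.52 = 3.98%.
Labor force participation rate = 2,818.52 / 4,206.58 = 67.00%.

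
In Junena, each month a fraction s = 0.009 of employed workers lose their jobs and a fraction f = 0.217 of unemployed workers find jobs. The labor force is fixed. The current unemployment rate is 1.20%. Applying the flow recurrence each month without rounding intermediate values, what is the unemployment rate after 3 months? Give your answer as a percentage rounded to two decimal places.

Unemployment rate after three months ≈ 2.69%.

With a fixed labor force, u_{t+1} = u_t + s·(1−u_t) − f·u_t = u_t·(1−s−f) + s.
Here 1−s−f = 0.774 and s = 0.009.
u_1 = 0.012000 × 0.774 + 0.009 = 0.018288.
u_2 = 0.018288 × 0.774 + 0.009 = 0.023155.
u_3 = 0.023155 × 0.774 + 0.009 = 0.026922.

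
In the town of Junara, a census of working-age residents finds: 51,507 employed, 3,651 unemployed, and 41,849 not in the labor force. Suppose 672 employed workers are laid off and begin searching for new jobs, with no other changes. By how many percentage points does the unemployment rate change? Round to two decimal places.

Initially, labor force = 51,507 + 3,651 = 55,158, so u = 3,651/55,158 = 6.62%.
After the change, employed falls and unemployed rises by 672; labor force unchanged → E = 50,835, U = 4,323, labor force = 55,158.
New unemployment rate = 4,323 / 55,158 = 7.84%.
Change = 7.84% − 6.62% = +1.22 percentage points.

The unemployment rate changes by +1.22 percentage points.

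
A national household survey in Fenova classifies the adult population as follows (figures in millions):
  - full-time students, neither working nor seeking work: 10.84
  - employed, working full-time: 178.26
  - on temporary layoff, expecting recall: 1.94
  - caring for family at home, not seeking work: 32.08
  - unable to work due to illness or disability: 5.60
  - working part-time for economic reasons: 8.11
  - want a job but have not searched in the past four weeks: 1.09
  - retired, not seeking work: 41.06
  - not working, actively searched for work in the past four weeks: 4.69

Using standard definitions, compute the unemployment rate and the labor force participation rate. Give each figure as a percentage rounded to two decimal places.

Unemployment rate ≈ 3.44%; labor force participation rate ≈ 68.04%.

Employed = 178.26 + 8.11 = 186.37 million (anyone who worked, including part-time for economic reasons, counts as employed).
Unemployed = 1.94 + 4.69 = 6.63 million (jobless and actively searching, or on temporary layoff).
Labor force = 186.37 + 6.63 = 193.00 million.
Not in labor force = 10.84 + 32.08 + 5.60 + 1.09 + 41.06 = 90.67 million (those not working and not actively searching are outside the labor force — including those who want a job but have given up searching).
Civilian working-age population = 193.00 + 90.67 = 283.67 million.
Unemployment rate = 6.63 / 193.00 = 3.44%.
Labor force participation rate = 193.00 / 283.67 = 68.04%.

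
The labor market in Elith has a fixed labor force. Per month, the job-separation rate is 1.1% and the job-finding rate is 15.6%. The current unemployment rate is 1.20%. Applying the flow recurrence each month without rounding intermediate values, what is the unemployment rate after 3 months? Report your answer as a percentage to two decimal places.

Unemployment rate after three months ≈ 3.47%.

With a fixed labor force, u_{t+1} = u_t + s·(1−u_t) − f·u_t = u_t·(1−s−f) + s.
Here 1−s−f = 0.833 and s = 0.011.
u_1 = 0.012000 × 0.833 + 0.011 = 0.020996.
u_2 = 0.020996 × 0.833 + 0.011 = 0.028490.
u_3 = 0.028490 × 0.833 + 0.011 = 0.034732.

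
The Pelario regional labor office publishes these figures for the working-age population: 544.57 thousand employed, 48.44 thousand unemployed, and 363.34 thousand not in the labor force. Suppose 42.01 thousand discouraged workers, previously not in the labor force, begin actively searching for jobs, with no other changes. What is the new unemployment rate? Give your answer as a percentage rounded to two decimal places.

New unemployment rate ≈ 14.24%.

Initially, labor force = 544.57 + 48.44 = 593.01 thousand, so u = 48.44/593.01 = 8.17%.
After the change, unemployed and labor force both rise by 42.01 → E = 544.57, U = 90.45, labor force = 635.02 thousand.
New unemployment rate = 90.45 / 635.02 = 14.24%.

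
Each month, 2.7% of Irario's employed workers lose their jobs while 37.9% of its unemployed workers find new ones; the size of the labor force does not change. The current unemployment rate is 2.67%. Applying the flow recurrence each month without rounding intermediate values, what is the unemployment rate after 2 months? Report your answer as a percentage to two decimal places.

With a fixed labor force, u_{t+1} = u_t + s·(1−u_t) − f·u_t = u_t·(1−s−f) + s.
Here 1−s−f = 0.594 and s = 0.027.
u_1 = 0.026700 × 0.594 + 0.027 = 0.042860.
u_2 = 0.042860 × 0.594 + 0.027 = 0.052459.

Unemployment rate after two months ≈ 5.25%.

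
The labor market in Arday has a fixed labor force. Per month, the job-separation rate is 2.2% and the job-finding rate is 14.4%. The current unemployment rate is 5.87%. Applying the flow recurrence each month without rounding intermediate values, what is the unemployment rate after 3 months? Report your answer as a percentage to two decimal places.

With a fixed labor force, u_{t+1} = u_t + s·(1−u_t) − f·u_t = u_t·(1−s−f) + s.
Here 1−s−f = 0.834 and s = 0.022.
u_1 = 0.058700 × 0.834 + 0.022 = 0.070956.
u_2 = 0.070956 × 0.834 + 0.022 = 0.081177.
u_3 = 0.081177 × 0.834 + 0.022 = 0.089702.

Unemployment rate after three months ≈ 8.97%.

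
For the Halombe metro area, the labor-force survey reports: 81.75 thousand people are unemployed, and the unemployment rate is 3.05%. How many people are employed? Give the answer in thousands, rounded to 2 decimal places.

Labor force = U / u = 81.75 / 0.0305 ≈ 2,680.33 thousand.
Employed = labor force − unemployed = 2,680.33 − 81.75 = 2,598.58 thousand.

About 2,598.58 thousand are employed.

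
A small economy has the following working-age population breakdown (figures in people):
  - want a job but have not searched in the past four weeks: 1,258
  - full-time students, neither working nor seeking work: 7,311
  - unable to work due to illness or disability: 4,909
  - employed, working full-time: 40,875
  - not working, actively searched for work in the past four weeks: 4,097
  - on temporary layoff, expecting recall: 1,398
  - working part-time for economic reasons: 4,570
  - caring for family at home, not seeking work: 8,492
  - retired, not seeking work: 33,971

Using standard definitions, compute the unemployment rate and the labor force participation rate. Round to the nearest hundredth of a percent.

Unemployment rate ≈ 10.79%; labor force participation rate ≈ 47.66%.

Employed = 40,875 + 4,570 = 45,445 (anyone who worked, including part-time for economic reasons, counts as employed).
Unemployed = 4,097 + 1,398 = 5,495 (jobless and actively searching, or on temporary layoff).
Labor force = 45,445 + 5,495 = 50,940.
Not in labor force = 1,258 + 7,311 + 4,909 + 8,492 + 33,971 = 55,941 (those not working and not actively searching are outside the labor force — including those who want a job but have given up searching).
Civilian working-age population = 50,940 + 55,941 = 106,881.
Unemployment rate = 5,495 / 50,940 = 10.79%.
Labor force participation rate = 50,940 / 106,881 = 47.66%.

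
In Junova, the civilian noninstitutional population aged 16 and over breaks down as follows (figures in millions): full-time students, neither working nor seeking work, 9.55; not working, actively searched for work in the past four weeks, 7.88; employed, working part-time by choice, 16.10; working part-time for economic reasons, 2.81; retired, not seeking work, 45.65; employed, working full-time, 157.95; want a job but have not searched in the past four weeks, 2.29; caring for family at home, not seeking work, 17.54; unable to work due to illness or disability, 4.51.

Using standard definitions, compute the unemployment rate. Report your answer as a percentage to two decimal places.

Employed = 16.10 + 2.81 + 157.95 = 176.86 million (anyone who worked, including part-time for economic reasons, counts as employed).
Unemployed = 7.88 million.
Labor force = 176.86 + 7.88 = 184.74 million.
Unemployment rate = 7.88 / 184.74 = 4.27%.

Unemployment rate ≈ 4.27%.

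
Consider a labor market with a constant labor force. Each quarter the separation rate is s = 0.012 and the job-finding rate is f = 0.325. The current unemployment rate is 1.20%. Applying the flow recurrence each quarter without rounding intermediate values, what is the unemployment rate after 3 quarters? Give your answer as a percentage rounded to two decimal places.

With a fixed labor force, u_{t+1} = u_t + s·(1−u_t) − f·u_t = u_t·(1−s−f) + s.
Here 1−s−f = 0.663 and s = 0.012.
u_1 = 0.012000 × 0.663 + 0.012 = 0.019956.
u_2 = 0.019956 × 0.663 + 0.012 = 0.025231.
u_3 = 0.025231 × 0.663 + 0.012 = 0.028728.

Unemployment rate after three quarters ≈ 2.87%.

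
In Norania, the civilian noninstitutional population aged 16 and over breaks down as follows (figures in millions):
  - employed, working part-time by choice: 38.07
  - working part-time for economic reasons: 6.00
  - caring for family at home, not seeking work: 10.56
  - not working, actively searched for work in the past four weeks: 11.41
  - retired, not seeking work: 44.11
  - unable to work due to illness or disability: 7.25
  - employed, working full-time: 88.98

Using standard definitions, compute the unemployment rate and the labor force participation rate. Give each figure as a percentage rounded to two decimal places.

Employed = 38.07 + 6.00 + 88.98 = 133.05 million (anyone who worked, including part-time for economic reasons, counts as employed).
Unemployed = 11.41 million.
Labor force = 133.05 + 11.41 = 144.46 million.
Not in labor force = 10.56 + 44.11 + 7.25 = 61.92 million (those not working and not actively searching are outside the labor force).
Civilian working-age population = 144.46 + 61.92 = 206.38 million.
Unemployment rate = 11.41 / 144.46 = 7.90%.
Labor force participation rate = 144.46 / 206.38 = 70.00%.

Unemployment rate ≈ 7.90%; labor force participation rate ≈ 70.00%.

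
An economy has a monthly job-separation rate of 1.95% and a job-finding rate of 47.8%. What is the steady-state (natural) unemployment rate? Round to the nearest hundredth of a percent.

Steady-state unemployment rate ≈ 3.92%.

At steady state the flows balance: s·E = f·U, so U/(E+U) = s/(s+f).
u* = 1.95 / (1.95 + 47.8) = 1.95 / 49.75 = 3.92%.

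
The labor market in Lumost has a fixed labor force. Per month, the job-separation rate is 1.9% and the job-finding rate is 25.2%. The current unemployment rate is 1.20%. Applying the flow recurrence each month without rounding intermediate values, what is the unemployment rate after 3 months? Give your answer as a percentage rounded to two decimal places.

With a fixed labor force, u_{t+1} = u_t + s·(1−u_t) − f·u_t = u_t·(1−s−f) + s.
Here 1−s−f = 0.729 and s = 0.019.
u_1 = 0.012000 × 0.729 + 0.019 = 0.027748.
u_2 = 0.027748 × 0.729 + 0.019 = 0.039228.
u_3 = 0.039228 × 0.729 + 0.019 = 0.047597.

Unemployment rate after three months ≈ 4.76%.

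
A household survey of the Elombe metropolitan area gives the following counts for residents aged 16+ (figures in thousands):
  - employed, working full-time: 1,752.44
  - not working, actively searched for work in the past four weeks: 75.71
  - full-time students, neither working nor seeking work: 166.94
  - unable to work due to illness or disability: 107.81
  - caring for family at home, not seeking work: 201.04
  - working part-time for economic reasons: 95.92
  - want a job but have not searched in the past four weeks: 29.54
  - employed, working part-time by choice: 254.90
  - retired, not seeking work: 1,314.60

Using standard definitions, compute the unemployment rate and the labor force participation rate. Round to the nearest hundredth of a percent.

Employed = 1,752.44 + 95.92 + 254.90 = 2,103.26 thousand (anyone who worked, including part-time for economic reasons, counts as employed).
Unemployed = 75.71 thousand.
Labor force = 2,103.26 + 75.71 = 2,178.97 thousand.
Not in labor force = 166.94 + 107.81 + 201.04 + 29.54 + 1,314.60 = 1,819.93 thousand (those not working and not actively searching are outside the labor force — including those who want a job but have given up searching).
Civilian working-age population = 2,178.97 + 1,819.93 = 3,998.90 thousand.
Unemployment rate = 75.71 / 2,178.97 = 3.47%.
Labor force participation rate = 2,178.97 / 3,998.90 = 54.49%.

Unemployment rate ≈ 3.47%; labor force participation rate ≈ 54.49%.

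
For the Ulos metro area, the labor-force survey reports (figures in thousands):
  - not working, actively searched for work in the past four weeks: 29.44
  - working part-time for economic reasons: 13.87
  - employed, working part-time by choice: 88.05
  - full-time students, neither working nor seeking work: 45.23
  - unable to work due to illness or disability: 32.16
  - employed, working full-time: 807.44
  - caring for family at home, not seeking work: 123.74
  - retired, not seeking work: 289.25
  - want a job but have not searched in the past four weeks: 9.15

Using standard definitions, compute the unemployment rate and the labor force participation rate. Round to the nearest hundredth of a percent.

Employed = 13.87 + 88.05 + 807.44 = 909.36 thousand (anyone who worked, including part-time for economic reasons, counts as employed).
Unemployed = 29.44 thousand.
Labor force = 909.36 + 29.44 = 938.80 thousand.
Not in labor force = 45.23 + 32.16 + 123.74 + 289.25 + 9.15 = 499.53 thousand (those not working and not actively searching are outside the labor force — including those who want a job but have given up searching).
Civilian working-age population = 938.80 + 499.53 = 1,438.33 thousand.
Unemployment rate = 29.44 / 938.80 = 3.14%.
Labor force participation rate = 938.80 / 1,438.33 = 65.27%.

Unemployment rate ≈ 3.14%; labor force participation rate ≈ 65.27%.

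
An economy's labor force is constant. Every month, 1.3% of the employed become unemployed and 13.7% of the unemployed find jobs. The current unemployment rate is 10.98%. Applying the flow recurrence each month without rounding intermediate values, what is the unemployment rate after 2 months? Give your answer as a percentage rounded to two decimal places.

Unemployment rate after two months ≈ 10.34%.

With a fixed labor force, u_{t+1} = u_t + s·(1−u_t) − f·u_t = u_t·(1−s−f) + s.
Here 1−s−f = 0.850 and s = 0.013.
u_1 = 0.109800 × 0.850 + 0.013 = 0.106330.
u_2 = 0.106330 × 0.850 + 0.013 = 0.103380.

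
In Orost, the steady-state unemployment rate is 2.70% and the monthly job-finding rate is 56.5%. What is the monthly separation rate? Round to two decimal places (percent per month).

From u* = s/(s+f): s = u·f/(1−u).
s = 0.0270 × 56.5 / (1 − 0.0270) = 1.5255 / 0.9730 ≈ 1.57% per month.

Separation rate ≈ 1.57% per month.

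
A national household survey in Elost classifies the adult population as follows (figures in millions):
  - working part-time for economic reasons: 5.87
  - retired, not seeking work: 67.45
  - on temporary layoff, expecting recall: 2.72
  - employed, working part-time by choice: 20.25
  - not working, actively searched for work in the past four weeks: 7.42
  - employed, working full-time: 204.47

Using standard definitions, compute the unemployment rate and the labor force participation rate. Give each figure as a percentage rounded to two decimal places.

Employed = 5.87 + 20.25 + 204.47 = 230.59 million (anyone who worked, including part-time for economic reasons, counts as employed).
Unemployed = 2.72 + 7.42 = 10.14 million (jobless and actively searching, or on temporary layoff).
Labor force = 230.59 + 10.14 = 240.73 million.
Not in labor force = 67.45 million (those not working and not actively searching are outside the labor force).
Civilian working-age population = 240.73 + 67.45 = 308.18 million.
Unemployment rate = 10.14 / 240.73 = 4.21%.
Labor force participation rate = 240.73 / 308.18 = 78.11%.

Unemployment rate ≈ 4.21%; labor force participation rate ≈ 78.11%.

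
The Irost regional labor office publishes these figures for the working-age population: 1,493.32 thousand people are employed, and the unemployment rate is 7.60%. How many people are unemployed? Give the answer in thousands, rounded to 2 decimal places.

About 122.83 thousand are unemployed.

Let U be the number unemployed. The labor force is E + U, and U/(E+U) = 0.0760.
So U = 0.0760 × 1,493.32 / (1 − 0.0760) = 113.4923 / 0.9240 ≈ 122.83 thousand.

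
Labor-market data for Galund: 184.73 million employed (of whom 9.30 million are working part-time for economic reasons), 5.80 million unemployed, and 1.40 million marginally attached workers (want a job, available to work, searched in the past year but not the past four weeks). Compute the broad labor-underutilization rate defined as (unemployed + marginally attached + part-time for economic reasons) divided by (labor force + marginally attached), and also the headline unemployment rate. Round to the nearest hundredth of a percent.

Broad underutilization rate ≈ 8.60%; headline unemployment rate ≈ 3.04%.

Labor force = 184.73 + 5.80 = 190.53 million.
Numerator = 5.80 + 1.40 + 9.30 = 16.50 million.
Denominator = 190.53 + 1.40 = 191.93 million.
Broad rate = 16.50 / 191.93 = 8.60%.
Headline unemployment rate = 5.80 / 190.53 = 3.04%.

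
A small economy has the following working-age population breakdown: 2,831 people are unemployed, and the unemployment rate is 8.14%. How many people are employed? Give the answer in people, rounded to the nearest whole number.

Labor force = U / u = 2,831 / 0.0814 ≈ 34,779.
Employed = labor force − unemployed = 34,779 − 2,831 = 31,948.

About 31,948 are employed.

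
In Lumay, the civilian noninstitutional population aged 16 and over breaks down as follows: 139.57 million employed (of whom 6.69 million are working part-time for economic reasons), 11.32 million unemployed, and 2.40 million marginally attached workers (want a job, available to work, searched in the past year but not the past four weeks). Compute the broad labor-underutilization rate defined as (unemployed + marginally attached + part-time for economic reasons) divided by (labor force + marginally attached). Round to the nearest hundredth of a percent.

Broad underutilization rate ≈ 13.31%.

Labor force = 139.57 + 11.32 = 150.89 million.
Numerator = 11.32 + 2.40 + 6.69 = 20.41 million.
Denominator = 150.89 + 2.40 = 153.29 million.
Broad rate = 20.41 / 153.29 = 13.31%.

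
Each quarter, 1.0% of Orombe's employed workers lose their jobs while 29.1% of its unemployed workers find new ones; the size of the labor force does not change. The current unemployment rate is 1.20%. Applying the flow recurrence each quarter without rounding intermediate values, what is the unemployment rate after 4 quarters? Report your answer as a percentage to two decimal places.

Unemployment rate after four quarters ≈ 2.82%.

With a fixed labor force, u_{t+1} = u_t + s·(1−u_t) − f·u_t = u_t·(1−s−f) + s.
Here 1−s−f = 0.699 and s = 0.010.
u_1 = 0.012000 × 0.699 + 0.010 = 0.018388.
u_2 = 0.018388 × 0.699 + 0.010 = 0.022853.
u_3 = 0.022853 × 0.699 + 0.010 = 0.025974.
u_4 = 0.025974 × 0.699 + 0.010 = 0.028156.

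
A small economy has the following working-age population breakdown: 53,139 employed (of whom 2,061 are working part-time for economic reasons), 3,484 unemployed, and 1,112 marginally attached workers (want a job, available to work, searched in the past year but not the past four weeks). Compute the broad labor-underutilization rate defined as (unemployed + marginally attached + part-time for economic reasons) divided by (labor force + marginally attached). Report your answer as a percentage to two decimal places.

Broad underutilization rate ≈ 11.53%.

Labor force = 53,139 + 3,484 = 56,623.
Numerator = 3,484 + 1,112 + 2,061 = 6,657.
Denominator = 56,623 + 1,112 = 57,735.
Broad rate = 6,657 / 57,735 = 11.53%.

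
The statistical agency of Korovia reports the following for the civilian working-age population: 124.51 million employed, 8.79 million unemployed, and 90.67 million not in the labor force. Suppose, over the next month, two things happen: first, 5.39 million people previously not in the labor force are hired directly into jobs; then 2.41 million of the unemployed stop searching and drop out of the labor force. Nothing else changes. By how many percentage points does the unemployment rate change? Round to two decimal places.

Initially, labor force = 124.51 + 8.79 = 133.30 million, so u = 8.79/133.30 = 6.59%.
After the first change, employed and labor force both rise by 5.39; unemployed unchanged → E = 129.90, U = 8.79, labor force = 138.69 million.
After the second change, unemployed and labor force both fall by 2.41 → E = 129.90, U = 6.38, labor force = 136.28 million.
New unemployment rate = 6.38 / 136.28 = 4.68%.
Change = 4.68% − 6.59% = −1.91 percentage points.

The unemployment rate changes by −1.91 percentage points.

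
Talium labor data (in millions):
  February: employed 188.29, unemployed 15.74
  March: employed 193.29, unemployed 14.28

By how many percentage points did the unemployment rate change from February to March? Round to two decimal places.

February: labor force = 188.29 + 15.74 = 204.03; u = 15.74/204.03 = 7.71%.
March: labor force = 193.29 + 14.28 = 207.57; u = 14.28/207.57 = 6.88%.
Change = 6.88% − 7.71% = −0.83 pp.

The unemployment rate changed by −0.83 percentage points.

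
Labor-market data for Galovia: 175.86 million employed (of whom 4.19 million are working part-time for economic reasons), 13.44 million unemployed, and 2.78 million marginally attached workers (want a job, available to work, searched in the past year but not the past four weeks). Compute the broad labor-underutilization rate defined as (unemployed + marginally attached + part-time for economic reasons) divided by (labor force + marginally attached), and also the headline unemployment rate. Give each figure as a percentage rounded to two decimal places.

Labor force = 175.86 + 13.44 = 189.30 million.
Numerator = 13.44 + 2.78 + 4.19 = 20.41 million.
Denominator = 189.30 + 2.78 = 192.08 million.
Broad rate = 20.41 / 192.08 = 10.63%.
Headline unemployment rate = 13.44 / 189.30 = 7.10%.

Broad underutilization rate ≈ 10.63%; headline unemployment rate ≈ 7.10%.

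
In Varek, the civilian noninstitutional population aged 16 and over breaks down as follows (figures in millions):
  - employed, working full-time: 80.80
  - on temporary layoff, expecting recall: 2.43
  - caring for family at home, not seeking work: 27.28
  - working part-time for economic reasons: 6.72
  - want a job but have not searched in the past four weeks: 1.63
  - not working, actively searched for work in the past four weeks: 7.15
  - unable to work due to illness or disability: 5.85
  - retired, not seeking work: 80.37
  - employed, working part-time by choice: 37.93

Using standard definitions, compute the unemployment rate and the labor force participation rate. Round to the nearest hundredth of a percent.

Employed = 80.80 + 6.72 + 37.93 = 125.45 million (anyone who worked, including part-time for economic reasons, counts as employed).
Unemployed = 2.43 + 7.15 = 9.58 million (jobless and actively searching, or on temporary layoff).
Labor force = 125.45 + 9.58 = 135.03 million.
Not in labor force = 27.28 + 1.63 + 5.85 + 80.37 = 115.13 million (those not working and not actively searching are outside the labor force — including those who want a job but have given up searching).
Civilian working-age population = 135.03 + 115.13 = 250.16 million.
Unemployment rate = 9.58 / 135.03 = 7.09%.
Labor force participation rate = 135.03 / 250.16 = 53.98%.

Unemployment rate ≈ 7.09%; labor force participation rate ≈ 53.98%.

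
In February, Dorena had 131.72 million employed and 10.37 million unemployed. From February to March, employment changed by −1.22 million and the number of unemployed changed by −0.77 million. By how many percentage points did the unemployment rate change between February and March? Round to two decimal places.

The unemployment rate changed by −0.45 percentage points.

February: labor force = 131.72 + 10.37 = 142.09; u = 10.37/142.09 = 7.30%.
March: labor force = 130.50 + 9.60 = 140.10; u = 9.60/140.10 = 6.85%.
Change = 6.85% − 7.30% = −0.45 pp.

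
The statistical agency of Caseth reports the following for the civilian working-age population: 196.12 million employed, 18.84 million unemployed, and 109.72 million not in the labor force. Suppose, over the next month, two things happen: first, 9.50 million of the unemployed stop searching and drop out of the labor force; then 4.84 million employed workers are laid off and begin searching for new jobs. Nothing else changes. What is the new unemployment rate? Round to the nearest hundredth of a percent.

New unemployment rate ≈ 6.90%.

Initially, labor force = 196.12 + 18.84 = 214.96 million, so u = 18.84/214.96 = 8.76%.
After the first change, unemployed and labor force both fall by 9.50 → E = 196.12, U = 9.34, labor force = 205.46 million.
After the second change, employed falls and unemployed rises by 4.84; labor force unchanged → E = 191.28, U = 14.18, labor force = 205.46 million.
New unemployment rate = 14.18 / 205.46 = 6.90%.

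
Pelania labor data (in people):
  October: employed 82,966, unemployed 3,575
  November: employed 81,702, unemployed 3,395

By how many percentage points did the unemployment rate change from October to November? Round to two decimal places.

October: labor force = 82,966 + 3,575 = 86,541; u = 3,575/86,541 = 4.13%.
November: labor force = 81,702 + 3,395 = 85,097; u = 3,395/85,097 = 3.99%.
Change = 3.99% − 4.13% = −0.14 pp.

The unemployment rate changed by −0.14 percentage points.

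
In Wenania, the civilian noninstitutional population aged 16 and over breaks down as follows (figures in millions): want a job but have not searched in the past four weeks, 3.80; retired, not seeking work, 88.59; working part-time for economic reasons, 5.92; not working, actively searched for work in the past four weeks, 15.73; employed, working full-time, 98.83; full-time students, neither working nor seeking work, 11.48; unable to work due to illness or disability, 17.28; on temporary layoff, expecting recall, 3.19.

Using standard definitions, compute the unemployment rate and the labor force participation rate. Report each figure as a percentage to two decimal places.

Employed = 5.92 + 98.83 = 104.75 million (anyone who worked, including part-time for economic reasons, counts as employed).
Unemployed = 15.73 + 3.19 = 18.92 million (jobless and actively searching, or on temporary layoff).
Labor force = 104.75 + 18.92 = 123.67 million.
Not in labor force = 3.80 + 88.59 + 11.48 + 17.28 = 121.15 million (those not working and not actively searching are outside the labor force — including those who want a job but have given up searching).
Civilian working-age population = 123.67 + 121.15 = 244.82 million.
Unemployment rate = 18.92 / 123.67 = 15.30%.
Labor force participation rate = 123.67 / 244.82 = 50.51%.

Unemployment rate ≈ 15.30%; labor force participation rate ≈ 50.51%.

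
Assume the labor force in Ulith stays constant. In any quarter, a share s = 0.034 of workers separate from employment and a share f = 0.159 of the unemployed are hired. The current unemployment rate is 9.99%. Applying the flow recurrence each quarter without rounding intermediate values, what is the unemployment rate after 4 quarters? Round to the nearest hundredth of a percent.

With a fixed labor force, u_{t+1} = u_t + s·(1−u_t) − f·u_t = u_t·(1−s−f) + s.
Here 1−s−f = 0.807 and s = 0.034.
u_1 = 0.099900 × 0.807 + 0.034 = 0.114619.
u_2 = 0.114619 × 0.807 + 0.034 = 0.126498.
u_3 = 0.126498 × 0.807 + 0.034 = 0.136084.
u_4 = 0.136084 × 0.807 + 0.034 = 0.143820.

Unemployment rate after four quarters ≈ 14.38%.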